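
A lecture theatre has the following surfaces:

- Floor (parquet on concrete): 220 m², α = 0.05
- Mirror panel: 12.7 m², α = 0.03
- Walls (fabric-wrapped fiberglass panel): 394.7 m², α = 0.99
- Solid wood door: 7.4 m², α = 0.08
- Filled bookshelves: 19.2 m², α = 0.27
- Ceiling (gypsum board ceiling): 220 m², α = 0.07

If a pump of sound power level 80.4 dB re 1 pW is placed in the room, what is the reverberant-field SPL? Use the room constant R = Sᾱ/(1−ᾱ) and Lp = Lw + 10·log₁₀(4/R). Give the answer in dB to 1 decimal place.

57.3 dB

Σ(Sᵢαᵢ) = 220×0.05 + 12.7×0.03 + 394.7×0.99 + 7.4×0.08 + 19.2×0.27 + 220×0.07 = 423.310; total area S = 874.0 m².
ᾱ = 423.310/874.0 = 0.4843; R = Sᾱ/(1−ᾱ) = 423.310/(1−0.4843) = 820.845 m².
Lp = 80.4 + 10·log₁₀(4/820.845) = 80.4 + (-23.12) = 57.3 dB.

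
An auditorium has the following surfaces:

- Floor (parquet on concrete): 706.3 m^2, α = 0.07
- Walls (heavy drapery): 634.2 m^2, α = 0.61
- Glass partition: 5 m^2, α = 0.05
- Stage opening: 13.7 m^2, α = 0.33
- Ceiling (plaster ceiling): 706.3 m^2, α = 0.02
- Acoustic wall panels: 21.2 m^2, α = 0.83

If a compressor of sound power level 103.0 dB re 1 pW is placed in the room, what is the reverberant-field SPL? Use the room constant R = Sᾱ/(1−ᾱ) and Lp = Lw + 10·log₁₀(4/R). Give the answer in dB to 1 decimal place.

Σ(Sᵢαᵢ) = 706.3·0.07 + 634.2·0.61 + 5·0.05 + 13.7·0.33 + 706.3·0.02 + 21.2·0.83 = 472.796; total area S = 2086.7 m^2.
ᾱ = 472.796/2086.7 = 0.2266; R = Sᾱ/(1−ᾱ) = 472.796/(1−0.2266) = 611.321 m^2.
Lp = Lw + 10 log₁₀(4/R) = 103.0 -21.84 = 81.2 dB.

81.2 dB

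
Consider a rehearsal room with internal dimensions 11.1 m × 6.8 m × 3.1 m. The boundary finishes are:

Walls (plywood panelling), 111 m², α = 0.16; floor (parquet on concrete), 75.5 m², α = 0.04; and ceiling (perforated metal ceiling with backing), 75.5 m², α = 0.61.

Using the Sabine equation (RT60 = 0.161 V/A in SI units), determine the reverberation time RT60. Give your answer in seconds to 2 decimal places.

0.56 sec

Equivalent absorption area: A = 111×0.16 + 75.5×0.04 + 75.5×0.61 = 66.835 m².
V = 11.1·6.8·3.1 = 233.988 m³.
RT60 = 0.161 · V / A = 0.161 × 233.988 / 66.835 = 0.56 s.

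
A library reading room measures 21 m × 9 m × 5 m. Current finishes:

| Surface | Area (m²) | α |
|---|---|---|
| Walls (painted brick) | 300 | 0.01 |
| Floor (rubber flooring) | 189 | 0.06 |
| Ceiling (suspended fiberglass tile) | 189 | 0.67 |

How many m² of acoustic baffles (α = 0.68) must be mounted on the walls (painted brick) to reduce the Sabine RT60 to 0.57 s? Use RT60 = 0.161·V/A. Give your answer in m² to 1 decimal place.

188.0

A₁ = Σ Sᵢαᵢ = 300·0.01 + 189·0.06 + 189·0.67 = 140.970 sabins.
V = 945 m³. Target absorption A₂ = 0.161 × 945 / 0.57 = 266.921 sabins.
ΔA needed = 266.921 − 140.970 = 125.951 sabins.
Each m² of panel replacing the walls (painted brick) adds (0.68 − 0.01) = 0.67 sabins.
Area = ΔA/Δα = 125.951/0.67 = 188.0 m².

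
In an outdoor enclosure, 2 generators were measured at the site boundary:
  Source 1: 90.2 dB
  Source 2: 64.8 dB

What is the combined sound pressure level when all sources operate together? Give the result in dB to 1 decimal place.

90.2 dB

Sum in the linear (power) domain: Σ 10^(Lᵢ/10) = 10^(90.2/10) + 10^(64.8/10) = 1.05e+09.
Combined level = 10 log₁₀(1.05e+09) = 90.2 dB.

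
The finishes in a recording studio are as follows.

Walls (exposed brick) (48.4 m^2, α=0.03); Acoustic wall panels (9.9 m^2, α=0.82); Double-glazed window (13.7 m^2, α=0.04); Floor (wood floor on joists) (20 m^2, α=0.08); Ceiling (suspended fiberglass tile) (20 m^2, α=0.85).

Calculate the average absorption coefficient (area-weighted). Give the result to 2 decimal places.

0.26

S = Σ Sᵢ = 48.4 + 9.9 + 13.7 + 20 + 20 = 112.0 m^2.
Σ(Sᵢαᵢ) = 48.4×0.03 + 9.9×0.82 + 13.7×0.04 + 20×0.08 + 20×0.85 = 28.718.
ᾱ = 28.718 / 112.0 = 0.26.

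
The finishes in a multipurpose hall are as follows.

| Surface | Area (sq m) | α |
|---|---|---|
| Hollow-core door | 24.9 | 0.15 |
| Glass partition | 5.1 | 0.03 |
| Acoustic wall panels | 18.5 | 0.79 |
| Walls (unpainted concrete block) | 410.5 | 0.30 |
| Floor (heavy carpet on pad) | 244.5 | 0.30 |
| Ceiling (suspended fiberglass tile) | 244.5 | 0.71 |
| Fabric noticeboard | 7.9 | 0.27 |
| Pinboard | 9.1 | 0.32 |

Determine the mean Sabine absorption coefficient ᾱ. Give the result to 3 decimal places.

0.408

Total surface area S = 965.0 sq m.
Weighted sum Σ Sα = 393.643.
ᾱ = 393.643 / 965.0 = 0.408.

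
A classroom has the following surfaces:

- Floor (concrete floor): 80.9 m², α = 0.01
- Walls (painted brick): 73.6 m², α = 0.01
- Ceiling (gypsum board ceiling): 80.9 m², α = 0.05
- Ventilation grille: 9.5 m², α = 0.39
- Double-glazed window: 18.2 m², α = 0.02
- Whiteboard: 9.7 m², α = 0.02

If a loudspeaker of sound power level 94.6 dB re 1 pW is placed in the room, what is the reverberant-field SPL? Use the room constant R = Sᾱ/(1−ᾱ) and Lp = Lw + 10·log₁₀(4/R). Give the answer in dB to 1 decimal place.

Σ(Sᵢαᵢ) = 80.9·0.01 + 73.6·0.01 + 80.9·0.05 + 9.5·0.39 + 18.2·0.02 + 9.7·0.02 = 9.853; total area S = 272.8 m².
ᾱ = 9.853/272.8 = 0.0361; R = Sᾱ/(1−ᾱ) = 9.853/(1−0.0361) = 10.222 m².
Lp = Lw + 10 log₁₀(4/R) = 94.6 -4.07 = 90.5 dB.

90.5 dB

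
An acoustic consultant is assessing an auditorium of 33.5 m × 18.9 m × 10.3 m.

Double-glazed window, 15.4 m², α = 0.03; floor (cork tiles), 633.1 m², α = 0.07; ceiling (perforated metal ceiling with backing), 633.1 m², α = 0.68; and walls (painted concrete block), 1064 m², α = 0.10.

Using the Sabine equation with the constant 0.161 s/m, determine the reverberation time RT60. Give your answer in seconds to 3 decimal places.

A = Σ Sᵢαᵢ = 15.4×0.03 + 633.1×0.07 + 633.1×0.68 + 1064×0.10 = 581.687 sabins.
Room volume: 6521.445 m³.
RT60 = 0.161 · V / A = 0.161 × 6521.445 / 581.687 = 1.805 s.

1.805 s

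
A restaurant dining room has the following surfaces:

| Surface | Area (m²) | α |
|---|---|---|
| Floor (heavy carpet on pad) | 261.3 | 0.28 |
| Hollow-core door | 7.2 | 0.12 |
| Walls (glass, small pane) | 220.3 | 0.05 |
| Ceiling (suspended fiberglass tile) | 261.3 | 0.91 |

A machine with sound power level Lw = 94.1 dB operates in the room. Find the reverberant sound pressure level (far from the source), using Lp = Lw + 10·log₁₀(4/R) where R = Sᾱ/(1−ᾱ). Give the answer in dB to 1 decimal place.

72.6 dB

Σ(Sᵢαᵢ) = 261.3×0.28 + 7.2×0.12 + 220.3×0.05 + 261.3×0.91 = 322.826; total area S = 750.1 m².
ᾱ = 0.4304, so room constant R = A/(1−ᾱ) = 566.759 m².
Lp = 94.1 + 10·log₁₀(4/566.759) = 94.1 + (-21.51) = 72.6 dB.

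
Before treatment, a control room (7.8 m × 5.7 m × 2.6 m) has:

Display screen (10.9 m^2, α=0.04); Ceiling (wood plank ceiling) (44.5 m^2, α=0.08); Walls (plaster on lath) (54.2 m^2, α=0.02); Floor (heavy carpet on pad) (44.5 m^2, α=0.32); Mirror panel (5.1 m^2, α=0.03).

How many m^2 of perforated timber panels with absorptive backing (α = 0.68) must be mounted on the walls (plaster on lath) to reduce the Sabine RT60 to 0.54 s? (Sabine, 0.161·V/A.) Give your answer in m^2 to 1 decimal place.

A₁ = Σ Sᵢαᵢ = 10.9*0.04 + 44.5*0.08 + 54.2*0.02 + 44.5*0.32 + 5.1*0.03 = 19.473 sabins.
Required A₂ = 0.161·115.596/0.54 = 34.465 sabins.
Absorption to add: 34.465 − 19.473 = 14.992 sabins.
Net gain per m^2: Δα = 0.68 − 0.02 = 0.66.
Area = ΔA/Δα = 14.992/0.66 = 22.7 m^2.

22.7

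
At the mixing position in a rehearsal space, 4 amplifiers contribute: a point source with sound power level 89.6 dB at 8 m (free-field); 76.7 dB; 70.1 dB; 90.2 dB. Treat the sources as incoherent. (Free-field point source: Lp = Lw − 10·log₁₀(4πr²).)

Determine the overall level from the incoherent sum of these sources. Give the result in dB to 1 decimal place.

90.4 dB

Source at 8 m: Lp = 89.6 − 10·log₁₀(4π·8²) = 89.6 − 10·log₁₀(804.248) = 60.5 dB.
Σ 10^(Lᵢ/10) = 1.105e+09.
Back to dB: 10·log₁₀ Σ = 90.4 dB.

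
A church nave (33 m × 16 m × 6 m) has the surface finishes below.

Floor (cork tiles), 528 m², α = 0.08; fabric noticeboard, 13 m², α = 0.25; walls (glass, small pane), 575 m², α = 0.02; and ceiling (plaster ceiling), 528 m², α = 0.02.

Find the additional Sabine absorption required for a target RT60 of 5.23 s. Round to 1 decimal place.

30.0 sabins

A₁ = Σ Sᵢαᵢ = 528*0.08 + 13*0.25 + 575*0.02 + 528*0.02 = 67.550 sabins.
Target A₂ = 0.161·3168/5.23 = 97.524 sabins (V = 3168 m³).
ΔA = A₂ − A₁ = 97.524 − 67.550 = 30.0 sabins.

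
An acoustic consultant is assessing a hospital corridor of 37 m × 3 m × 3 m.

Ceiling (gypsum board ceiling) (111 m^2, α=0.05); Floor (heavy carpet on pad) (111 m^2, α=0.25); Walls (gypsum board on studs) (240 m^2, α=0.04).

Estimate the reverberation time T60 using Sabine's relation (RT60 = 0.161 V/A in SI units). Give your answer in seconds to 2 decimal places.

1.25 s

Summing Sᵢαᵢ: 5.550 + 27.750 + 9.600 → A = 42.900 sabins.
V = 37·3·3 = 333 m³.
RT60 = 0.161 · V / A = 0.161 × 333 / 42.900 = 1.25 s.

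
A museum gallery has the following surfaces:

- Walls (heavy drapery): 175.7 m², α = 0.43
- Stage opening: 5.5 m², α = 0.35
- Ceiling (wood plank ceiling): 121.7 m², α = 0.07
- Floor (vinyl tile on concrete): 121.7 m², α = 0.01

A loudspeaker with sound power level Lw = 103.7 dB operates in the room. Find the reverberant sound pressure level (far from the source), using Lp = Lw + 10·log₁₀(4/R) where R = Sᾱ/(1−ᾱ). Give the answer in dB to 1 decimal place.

A = 87.212 sabins; S = 424.6 m².
ᾱ = 87.212/424.6 = 0.2054; R = Sᾱ/(1−ᾱ) = 87.212/(1−0.2054) = 109.756 m².
Lp = 103.7 + 10·log₁₀(4/109.756) = 103.7 + (-14.38) = 89.3 dB.

89.3 dB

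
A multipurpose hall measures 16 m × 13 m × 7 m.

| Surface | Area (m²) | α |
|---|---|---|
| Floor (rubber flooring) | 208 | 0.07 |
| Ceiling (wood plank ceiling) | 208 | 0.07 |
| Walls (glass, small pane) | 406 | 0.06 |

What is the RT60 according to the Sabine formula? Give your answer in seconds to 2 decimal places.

4.38 s

Equivalent absorption area: A = 208*0.07 + 208*0.07 + 406*0.06 = 53.480 m².
V = 16·13·7 = 1456 m³.
T = 0.161 V/A = 0.161·1456/53.480 = 4.38 s.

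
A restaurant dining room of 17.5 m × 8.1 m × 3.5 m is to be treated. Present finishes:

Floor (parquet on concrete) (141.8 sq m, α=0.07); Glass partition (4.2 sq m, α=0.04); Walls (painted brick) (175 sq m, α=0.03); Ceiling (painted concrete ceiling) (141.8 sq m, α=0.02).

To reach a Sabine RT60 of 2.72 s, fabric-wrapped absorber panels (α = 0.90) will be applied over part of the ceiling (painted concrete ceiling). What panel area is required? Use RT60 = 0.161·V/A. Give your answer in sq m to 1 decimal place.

Equivalent absorption area: A₁ = 141.8×0.07 + 4.2×0.04 + 175×0.03 + 141.8×0.02 = 18.180 sq m.
Required A₂ = 0.161·496.125/2.72 = 29.366 sabins.
Absorption to add: 29.366 − 18.180 = 11.186 sabins.
Net gain per sq m: Δα = 0.90 − 0.02 = 0.88.
Area = ΔA/Δα = 11.186/0.88 = 12.7 sq m.

12.7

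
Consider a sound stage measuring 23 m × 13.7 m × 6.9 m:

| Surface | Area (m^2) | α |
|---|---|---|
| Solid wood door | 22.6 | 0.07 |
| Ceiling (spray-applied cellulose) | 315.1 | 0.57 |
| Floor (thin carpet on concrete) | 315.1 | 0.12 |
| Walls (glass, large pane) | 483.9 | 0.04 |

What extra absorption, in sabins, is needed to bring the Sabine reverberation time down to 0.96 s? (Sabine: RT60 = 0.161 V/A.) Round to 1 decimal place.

126.3 sabins

A₁ = Σ Sᵢαᵢ = 22.6×0.07 + 315.1×0.57 + 315.1×0.12 + 483.9×0.04 = 238.357 sabins.
For T = 0.96 s, need A₂ = 0.161·V/T = 0.161·2174.19/0.96 = 364.630 sabins.
Shortfall: 364.630 − 238.357 = 126.3 sabins.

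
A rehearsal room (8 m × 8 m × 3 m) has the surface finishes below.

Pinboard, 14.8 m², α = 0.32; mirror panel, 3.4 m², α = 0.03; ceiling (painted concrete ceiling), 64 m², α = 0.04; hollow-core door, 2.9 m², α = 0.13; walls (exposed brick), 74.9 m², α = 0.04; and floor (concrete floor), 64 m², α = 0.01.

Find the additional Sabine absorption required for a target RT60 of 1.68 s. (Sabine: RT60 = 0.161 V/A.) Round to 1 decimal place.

A₁ = Σ Sᵢαᵢ = 14.8×0.32 + 3.4×0.03 + 64×0.04 + 2.9×0.13 + 74.9×0.04 + 64×0.01 = 11.411 sabins.
V = 192 m³. Required absorption A₂ = 0.161 × 192 / 1.68 = 18.400 sabins.
ΔA = A₂ − A₁ = 18.400 − 11.411 = 7.0 sabins.

7.0 sabins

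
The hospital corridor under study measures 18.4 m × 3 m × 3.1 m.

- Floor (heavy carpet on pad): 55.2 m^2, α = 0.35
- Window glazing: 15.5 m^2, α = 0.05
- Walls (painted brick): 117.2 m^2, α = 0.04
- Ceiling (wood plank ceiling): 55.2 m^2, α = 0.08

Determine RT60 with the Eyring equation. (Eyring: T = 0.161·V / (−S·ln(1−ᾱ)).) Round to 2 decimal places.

0.89 s

S = Σ Sᵢ = 243.1 m^2.
Absorption A = 55.2·0.35 + 15.5·0.05 + 117.2·0.04 + 55.2·0.08 = 29.199 sabins.
Mean coefficient ᾱ = A/S = 0.1201.
−S·ln(1−ᾱ) = −243.1 × ln(1 − 0.1201) = 31.104.
V = 18.4 × 3 × 3.1 = 171.12 m³.
RT60 = 0.161 × 171.12 / 31.104 = 0.89 s.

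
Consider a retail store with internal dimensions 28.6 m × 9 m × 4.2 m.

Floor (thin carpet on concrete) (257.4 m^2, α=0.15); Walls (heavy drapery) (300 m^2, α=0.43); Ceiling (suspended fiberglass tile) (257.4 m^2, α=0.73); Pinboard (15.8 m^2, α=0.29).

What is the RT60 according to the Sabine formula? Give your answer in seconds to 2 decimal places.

0.48 s

Total absorption A = 257.4×0.15 + 300×0.43 + 257.4×0.73 + 15.8×0.29
  = 38.610 + 129.000 + 187.902 + 4.582 = 360.094 m^2 sabins.
Room volume: 1081.08 m³.
RT60 = 0.161 · V / A = 0.161 × 1081.08 / 360.094 = 0.48 s.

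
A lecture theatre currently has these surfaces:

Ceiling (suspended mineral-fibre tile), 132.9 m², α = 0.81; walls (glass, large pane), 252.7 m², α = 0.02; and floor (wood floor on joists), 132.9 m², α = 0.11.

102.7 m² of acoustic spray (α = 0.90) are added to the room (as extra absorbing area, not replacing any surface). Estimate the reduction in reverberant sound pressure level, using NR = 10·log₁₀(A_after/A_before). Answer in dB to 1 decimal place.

Total absorption A_before = 132.9×0.81 + 252.7×0.02 + 132.9×0.11
  = 107.649 + 5.054 + 14.619 = 127.322 m² sabins.
Added absorption = 102.7 × 0.90 = 92.430 sabins.
A_after = 127.322 + 92.430 = 219.752 sabins.
Reduction = 10 log₁₀(A_after/A_before) = 10 log₁₀(1.7260) = 2.4 dB.

2.4 dB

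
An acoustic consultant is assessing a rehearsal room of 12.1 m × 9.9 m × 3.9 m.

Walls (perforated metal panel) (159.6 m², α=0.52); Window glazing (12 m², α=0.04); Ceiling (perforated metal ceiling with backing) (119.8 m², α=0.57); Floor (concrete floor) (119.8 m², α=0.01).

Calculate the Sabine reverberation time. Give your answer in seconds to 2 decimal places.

0.49 seconds

A = Σ Sᵢαᵢ = 159.6*0.52 + 12*0.04 + 119.8*0.57 + 119.8*0.01 = 152.956 sabins.
V = 12.1·9.9·3.9 = 467.181 m³.
T = 0.161 V/A = 0.161·467.181/152.956 = 0.49 s.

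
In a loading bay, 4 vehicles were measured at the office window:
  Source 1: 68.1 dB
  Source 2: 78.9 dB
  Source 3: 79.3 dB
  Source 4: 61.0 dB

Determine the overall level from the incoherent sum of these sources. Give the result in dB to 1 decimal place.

82.3 dB

Converting to relative power and adding: 10^(68.1/10) + 10^(78.9/10) + 10^(79.3/10) + 10^(61.0/10) = 1.705e+08.
L_total = 10·log₁₀(1.705e+08) = 82.3 dB.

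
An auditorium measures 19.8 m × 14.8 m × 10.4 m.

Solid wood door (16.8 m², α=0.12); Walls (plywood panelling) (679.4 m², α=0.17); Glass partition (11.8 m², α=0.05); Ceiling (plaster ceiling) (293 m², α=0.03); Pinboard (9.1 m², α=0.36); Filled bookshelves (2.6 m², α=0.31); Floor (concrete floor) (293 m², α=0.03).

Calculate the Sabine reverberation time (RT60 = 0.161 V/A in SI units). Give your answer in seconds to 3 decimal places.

3.511 sec

Summing Sᵢαᵢ: 2.016 + 115.498 + 0.590 + 8.790 + 3.276 + 0.806 + 8.790 → A = 139.766 sabins.
Volume V = 19.8 × 14.8 × 10.4 = 3047.616 m³.
Sabine: RT60 = 0.161 × 3047.616 / 139.766 = 3.511 s.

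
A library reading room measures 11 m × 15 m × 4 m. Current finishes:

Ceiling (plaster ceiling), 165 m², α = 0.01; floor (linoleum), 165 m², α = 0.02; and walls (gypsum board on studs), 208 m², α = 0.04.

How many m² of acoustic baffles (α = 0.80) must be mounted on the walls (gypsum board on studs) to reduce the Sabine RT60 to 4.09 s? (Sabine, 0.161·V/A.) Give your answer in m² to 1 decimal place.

A₁ = Σ Sᵢαᵢ = 165×0.01 + 165×0.02 + 208×0.04 = 13.270 sabins.
V = 660 m³. Target absorption A₂ = 0.161 × 660 / 4.09 = 25.980 sabins.
Absorption to add: 25.980 − 13.270 = 12.710 sabins.
Each m² of panel replacing the walls (gypsum board on studs) adds (0.80 − 0.04) = 0.76 sabins.
Panel area = 12.710 / 0.76 = 16.7 m².

16.7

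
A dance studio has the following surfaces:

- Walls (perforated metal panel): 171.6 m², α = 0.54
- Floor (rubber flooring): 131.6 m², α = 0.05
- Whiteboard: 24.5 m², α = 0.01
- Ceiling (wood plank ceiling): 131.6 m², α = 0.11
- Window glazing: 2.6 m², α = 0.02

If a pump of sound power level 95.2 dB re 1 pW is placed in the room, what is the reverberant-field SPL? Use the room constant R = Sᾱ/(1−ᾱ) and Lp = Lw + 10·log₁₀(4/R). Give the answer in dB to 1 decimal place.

A = 114.017 sabins; S = 461.9 m².
ᾱ = 114.017/461.9 = 0.2468; R = Sᾱ/(1−ᾱ) = 114.017/(1−0.2468) = 151.377 m².
Lp = 95.2 + 10·log₁₀(4/151.377) = 95.2 + (-15.78) = 79.4 dB.

79.4 dB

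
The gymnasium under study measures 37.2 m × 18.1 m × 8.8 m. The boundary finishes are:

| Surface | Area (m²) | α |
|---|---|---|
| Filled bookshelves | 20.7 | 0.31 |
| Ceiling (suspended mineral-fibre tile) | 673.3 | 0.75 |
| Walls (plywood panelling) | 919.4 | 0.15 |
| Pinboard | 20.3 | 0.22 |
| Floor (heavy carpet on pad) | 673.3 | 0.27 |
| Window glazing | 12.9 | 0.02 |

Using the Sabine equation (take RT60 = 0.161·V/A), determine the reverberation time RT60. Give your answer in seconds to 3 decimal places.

Equivalent absorption area: A = 20.7·0.31 + 673.3·0.75 + 919.4·0.15 + 20.3·0.22 + 673.3·0.27 + 12.9·0.02 = 835.817 m².
Volume V = 37.2 × 18.1 × 8.8 = 5925.216 m³.
Sabine: RT60 = 0.161 × 5925.216 / 835.817 = 1.141 s.

1.141 s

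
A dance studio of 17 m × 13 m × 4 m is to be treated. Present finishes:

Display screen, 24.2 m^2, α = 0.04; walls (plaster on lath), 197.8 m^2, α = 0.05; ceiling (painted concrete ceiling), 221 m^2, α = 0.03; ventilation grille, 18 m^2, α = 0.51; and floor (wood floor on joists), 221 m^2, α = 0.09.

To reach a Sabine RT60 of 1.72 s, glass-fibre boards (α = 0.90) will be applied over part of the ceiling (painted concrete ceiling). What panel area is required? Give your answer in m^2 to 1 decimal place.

41.6

Summing Sᵢαᵢ: 0.968 + 9.890 + 6.630 + 9.180 + 19.890 → A₁ = 46.558 sabins.
V = 884 m³. Target absorption A₂ = 0.161 × 884 / 1.72 = 82.747 sabins.
ΔA needed = 82.747 − 46.558 = 36.189 sabins.
Net gain per m^2: Δα = 0.90 − 0.03 = 0.87.
Area = ΔA/Δα = 36.189/0.87 = 41.6 m^2.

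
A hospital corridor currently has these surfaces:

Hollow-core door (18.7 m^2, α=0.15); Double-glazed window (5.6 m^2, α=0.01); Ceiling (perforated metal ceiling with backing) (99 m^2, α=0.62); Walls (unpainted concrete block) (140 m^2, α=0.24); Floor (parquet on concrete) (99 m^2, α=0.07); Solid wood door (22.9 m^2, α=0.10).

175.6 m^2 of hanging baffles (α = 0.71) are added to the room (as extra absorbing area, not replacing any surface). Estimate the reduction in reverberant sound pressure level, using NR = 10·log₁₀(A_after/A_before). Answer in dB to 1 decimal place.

Equivalent absorption area: A_before = 18.7·0.15 + 5.6·0.01 + 99·0.62 + 140·0.24 + 99·0.07 + 22.9·0.10 = 107.061 m^2.
Treatment contributes 175.6·0.71 = 124.676 sabins.
A_after = 107.061 + 124.676 = 231.737 sabins.
NR = 10·log₁₀(231.737/107.061) = 3.4 dB.

3.4 dB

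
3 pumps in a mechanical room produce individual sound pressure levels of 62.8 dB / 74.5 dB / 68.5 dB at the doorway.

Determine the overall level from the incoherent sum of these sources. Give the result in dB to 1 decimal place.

Sum in the linear (power) domain: Σ 10^(Lᵢ/10) = 10^(62.8/10) + 10^(74.5/10) + 10^(68.5/10) = 3.717e+07.
Combined level = 10 log₁₀(3.717e+07) = 75.7 dB.

75.7 dB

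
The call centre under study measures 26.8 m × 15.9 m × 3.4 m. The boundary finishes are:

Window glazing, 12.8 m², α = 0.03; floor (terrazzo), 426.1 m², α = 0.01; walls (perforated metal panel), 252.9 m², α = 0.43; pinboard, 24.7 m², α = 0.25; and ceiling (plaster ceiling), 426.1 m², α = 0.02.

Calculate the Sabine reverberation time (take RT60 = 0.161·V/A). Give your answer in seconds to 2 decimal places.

A = Σ Sᵢαᵢ = 12.8×0.03 + 426.1×0.01 + 252.9×0.43 + 24.7×0.25 + 426.1×0.02 = 128.089 sabins.
Volume V = 26.8 × 15.9 × 3.4 = 1448.808 m³.
Sabine: RT60 = 0.161 × 1448.808 / 128.089 = 1.82 s.

1.82 seconds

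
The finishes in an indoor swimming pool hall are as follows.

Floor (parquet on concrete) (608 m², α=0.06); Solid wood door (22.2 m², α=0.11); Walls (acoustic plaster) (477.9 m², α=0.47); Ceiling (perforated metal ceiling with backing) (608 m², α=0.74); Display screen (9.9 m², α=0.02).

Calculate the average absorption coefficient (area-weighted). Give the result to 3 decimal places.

0.413

Total surface area S = 1726.0 m².
Σ(Sᵢαᵢ) = 608·0.06 + 22.2·0.11 + 477.9·0.47 + 608·0.74 + 9.9·0.02 = 713.653.
ᾱ = A/S = 0.413.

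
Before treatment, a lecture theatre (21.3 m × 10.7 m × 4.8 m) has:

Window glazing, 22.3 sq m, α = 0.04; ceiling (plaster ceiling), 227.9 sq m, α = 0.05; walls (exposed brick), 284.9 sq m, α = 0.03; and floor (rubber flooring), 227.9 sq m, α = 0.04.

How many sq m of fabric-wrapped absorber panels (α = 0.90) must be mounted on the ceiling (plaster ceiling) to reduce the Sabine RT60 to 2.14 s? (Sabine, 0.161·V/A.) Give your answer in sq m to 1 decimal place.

A₁ = Σ Sᵢαᵢ = 22.3×0.04 + 227.9×0.05 + 284.9×0.03 + 227.9×0.04 = 29.950 sabins.
Required A₂ = 0.161·1093.968/2.14 = 82.303 sabins.
Absorption to add: 82.303 − 29.950 = 52.353 sabins.
Each sq m of panel replacing the ceiling (plaster ceiling) adds (0.90 − 0.05) = 0.85 sabins.
Panel area = 52.353 / 0.85 = 61.6 sq m.

61.6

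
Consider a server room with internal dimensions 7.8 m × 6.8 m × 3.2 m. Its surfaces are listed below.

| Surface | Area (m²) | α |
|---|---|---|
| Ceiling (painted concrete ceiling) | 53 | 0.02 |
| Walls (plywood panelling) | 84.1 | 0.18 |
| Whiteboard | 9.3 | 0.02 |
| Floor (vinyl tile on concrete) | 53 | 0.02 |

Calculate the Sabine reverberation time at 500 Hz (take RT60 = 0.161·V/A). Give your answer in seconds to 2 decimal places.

Summing Sᵢαᵢ: 1.060 + 15.138 + 0.186 + 1.060 → A = 17.444 sabins.
Room volume: 169.728 m³.
Sabine: RT60 = 0.161 × 169.728 / 17.444 = 1.57 s.

1.57 s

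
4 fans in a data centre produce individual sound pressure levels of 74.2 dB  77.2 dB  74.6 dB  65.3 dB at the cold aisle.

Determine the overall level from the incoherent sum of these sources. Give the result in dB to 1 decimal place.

80.5 dB

Converting to relative power and adding: 10^(74.2/10) + 10^(77.2/10) + 10^(74.6/10) + 10^(65.3/10) = 1.11e+08.
Combined level = 10 log₁₀(1.11e+08) = 80.5 dB.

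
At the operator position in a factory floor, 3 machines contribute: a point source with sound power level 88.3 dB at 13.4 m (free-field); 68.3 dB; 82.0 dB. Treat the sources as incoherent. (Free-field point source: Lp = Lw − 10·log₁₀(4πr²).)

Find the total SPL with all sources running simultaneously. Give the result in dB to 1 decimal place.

82.2 dB

Source at 13.4 m: Lp = 88.3 − 10·log₁₀(4π·13.4²) = 88.3 − 10·log₁₀(2256.418) = 54.8 dB.
Sum in the linear (power) domain: Σ 10^(Lᵢ/10) = 10^(54.8/10) + 10^(68.3/10) + 10^(82.0/10) = 1.656e+08.
Back to dB: 10·log₁₀ Σ = 82.2 dB.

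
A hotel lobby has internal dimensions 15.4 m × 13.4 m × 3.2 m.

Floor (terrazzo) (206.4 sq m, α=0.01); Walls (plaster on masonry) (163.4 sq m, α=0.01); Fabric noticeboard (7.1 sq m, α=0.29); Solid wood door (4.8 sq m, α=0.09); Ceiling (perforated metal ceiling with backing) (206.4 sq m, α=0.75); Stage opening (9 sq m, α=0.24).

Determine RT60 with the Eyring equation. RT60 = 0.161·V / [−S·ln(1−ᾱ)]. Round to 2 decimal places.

0.56 s

Total surface area S = 206.4 + 163.4 + 7.1 + 4.8 + 206.4 + 9 = 597.1 sq m.
Absorption A = 206.4×0.01 + 163.4×0.01 + 7.1×0.29 + 4.8×0.09 + 206.4×0.75 + 9×0.24 = 163.149 sabins.
ᾱ = 163.149 / 597.1 = 0.2732.
Eyring denominator: −S ln(1−ᾱ) = 190.537.
V = 15.4 × 13.4 × 3.2 = 660.352 m³.
T = 0.161·V/[−S·ln(1−ᾱ)] = 0.161·660.352/190.537 = 0.56 s.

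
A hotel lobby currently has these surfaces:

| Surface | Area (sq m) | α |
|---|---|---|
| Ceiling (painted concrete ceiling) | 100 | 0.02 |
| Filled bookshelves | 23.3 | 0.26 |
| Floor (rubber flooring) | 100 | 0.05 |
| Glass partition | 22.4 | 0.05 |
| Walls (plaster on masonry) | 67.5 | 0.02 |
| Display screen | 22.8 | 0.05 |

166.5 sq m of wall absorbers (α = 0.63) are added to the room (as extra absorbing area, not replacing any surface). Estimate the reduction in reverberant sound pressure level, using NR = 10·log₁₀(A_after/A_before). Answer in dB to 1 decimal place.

Equivalent absorption area: A_before = 100*0.02 + 23.3*0.26 + 100*0.05 + 22.4*0.05 + 67.5*0.02 + 22.8*0.05 = 16.668 sq m.
Treatment contributes 166.5·0.63 = 104.895 sabins.
New total A_after = 121.563 sabins.
Reduction = 10 log₁₀(A_after/A_before) = 10 log₁₀(7.2932) = 8.6 dB.

8.6 dB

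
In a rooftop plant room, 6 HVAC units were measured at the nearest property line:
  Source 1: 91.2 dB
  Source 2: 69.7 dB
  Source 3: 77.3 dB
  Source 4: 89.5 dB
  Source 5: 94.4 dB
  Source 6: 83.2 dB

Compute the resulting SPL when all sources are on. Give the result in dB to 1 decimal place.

Converting to relative power and adding: 10^(91.2/10) + 10^(69.7/10) + 10^(77.3/10) + 10^(89.5/10) + 10^(94.4/10) + 10^(83.2/10) = 5.236e+09.
Combined level = 10 log₁₀(5.236e+09) = 97.2 dB.

97.2 dB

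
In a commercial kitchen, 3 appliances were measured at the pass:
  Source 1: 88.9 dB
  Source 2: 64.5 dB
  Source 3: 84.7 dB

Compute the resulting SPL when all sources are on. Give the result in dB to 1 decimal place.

Sum in the linear (power) domain: Σ 10^(Lᵢ/10) = 10^(88.9/10) + 10^(64.5/10) + 10^(84.7/10) = 1.074e+09.
L_total = 10·log₁₀(1.074e+09) = 90.3 dB.

90.3 dB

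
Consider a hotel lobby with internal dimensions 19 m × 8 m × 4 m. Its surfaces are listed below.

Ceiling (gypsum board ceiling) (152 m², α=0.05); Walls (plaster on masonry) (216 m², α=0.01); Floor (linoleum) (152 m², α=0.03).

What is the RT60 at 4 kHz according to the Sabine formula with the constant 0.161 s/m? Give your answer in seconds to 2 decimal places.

6.84 sec

Summing Sᵢαᵢ: 7.600 + 2.160 + 4.560 → A = 14.320 sabins.
Volume V = 19 × 8 × 4 = 608 m³.
T = 0.161 V/A = 0.161·608/14.320 = 6.84 s.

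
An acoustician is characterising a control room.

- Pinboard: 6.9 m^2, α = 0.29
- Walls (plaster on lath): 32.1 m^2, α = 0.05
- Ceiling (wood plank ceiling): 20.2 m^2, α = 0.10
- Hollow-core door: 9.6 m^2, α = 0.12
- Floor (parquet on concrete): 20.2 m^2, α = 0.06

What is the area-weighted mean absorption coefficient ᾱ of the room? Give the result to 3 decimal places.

0.090

Total surface area S = 89.0 m^2.
Σ(Sᵢαᵢ) = 6.9·0.29 + 32.1·0.05 + 20.2·0.10 + 9.6·0.12 + 20.2·0.06 = 7.990.
ᾱ = A/S = 0.090.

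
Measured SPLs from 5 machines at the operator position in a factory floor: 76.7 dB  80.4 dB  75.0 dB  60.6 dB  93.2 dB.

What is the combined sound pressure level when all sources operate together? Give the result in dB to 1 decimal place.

Σ 10^(Lᵢ/10) = 2.278e+09.
Back to dB: 10·log₁₀ Σ = 93.6 dB.

93.6 dB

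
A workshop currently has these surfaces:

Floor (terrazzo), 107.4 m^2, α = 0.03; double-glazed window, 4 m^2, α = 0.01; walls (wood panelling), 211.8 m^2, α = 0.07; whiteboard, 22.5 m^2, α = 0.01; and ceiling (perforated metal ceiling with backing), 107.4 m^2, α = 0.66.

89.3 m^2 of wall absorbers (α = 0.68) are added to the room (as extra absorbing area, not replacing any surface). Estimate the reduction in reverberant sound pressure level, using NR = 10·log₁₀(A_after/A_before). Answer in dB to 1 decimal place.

2.3 dB

A_before = Σ Sᵢαᵢ = 107.4*0.03 + 4*0.01 + 211.8*0.07 + 22.5*0.01 + 107.4*0.66 = 89.197 sabins.
Treatment contributes 89.3·0.68 = 60.724 sabins.
New total A_after = 149.921 sabins.
Reduction = 10 log₁₀(A_after/A_before) = 10 log₁₀(1.6808) = 2.3 dB.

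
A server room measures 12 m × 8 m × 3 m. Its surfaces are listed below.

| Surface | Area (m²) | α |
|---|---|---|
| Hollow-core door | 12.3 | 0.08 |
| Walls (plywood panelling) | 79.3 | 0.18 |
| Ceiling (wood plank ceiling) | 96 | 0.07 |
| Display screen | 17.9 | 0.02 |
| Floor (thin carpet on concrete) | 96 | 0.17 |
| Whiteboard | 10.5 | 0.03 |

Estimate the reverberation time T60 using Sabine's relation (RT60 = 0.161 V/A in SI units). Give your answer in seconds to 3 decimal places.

1.190 sec

A = Σ Sᵢαᵢ = 12.3*0.08 + 79.3*0.18 + 96*0.07 + 17.9*0.02 + 96*0.17 + 10.5*0.03 = 38.971 sabins.
Volume V = 12 × 8 × 3 = 288 m³.
RT60 = 0.161 · V / A = 0.161 × 288 / 38.971 = 1.190 s.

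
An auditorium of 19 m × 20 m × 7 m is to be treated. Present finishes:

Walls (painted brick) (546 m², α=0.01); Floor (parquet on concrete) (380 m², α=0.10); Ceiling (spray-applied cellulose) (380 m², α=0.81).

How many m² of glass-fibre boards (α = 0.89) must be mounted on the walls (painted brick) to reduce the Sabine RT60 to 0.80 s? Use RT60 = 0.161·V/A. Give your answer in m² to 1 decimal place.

A₁ = Σ Sᵢαᵢ = 546·0.01 + 380·0.10 + 380·0.81 = 351.260 sabins.
V = 2660 m³. Target absorption A₂ = 0.161 × 2660 / 0.80 = 535.325 sabins.
Absorption to add: 535.325 − 351.260 = 184.065 sabins.
Net gain per m²: Δα = 0.89 − 0.01 = 0.88.
Area = ΔA/Δα = 184.065/0.88 = 209.2 m².

209.2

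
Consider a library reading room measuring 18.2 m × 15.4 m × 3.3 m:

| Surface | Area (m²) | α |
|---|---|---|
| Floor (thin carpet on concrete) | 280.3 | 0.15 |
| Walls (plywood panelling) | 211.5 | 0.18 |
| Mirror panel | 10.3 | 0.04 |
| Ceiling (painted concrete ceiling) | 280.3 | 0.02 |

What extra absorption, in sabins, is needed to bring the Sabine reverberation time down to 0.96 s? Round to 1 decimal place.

69.0 sabins

A₁ = Σ Sᵢαᵢ = 280.3×0.15 + 211.5×0.18 + 10.3×0.04 + 280.3×0.02 = 86.133 sabins.
For T = 0.96 s, need A₂ = 0.161·V/T = 0.161·924.924/0.96 = 155.117 sabins.
Additional absorption ΔA = 155.117 − 86.133 = 69.0 sabins.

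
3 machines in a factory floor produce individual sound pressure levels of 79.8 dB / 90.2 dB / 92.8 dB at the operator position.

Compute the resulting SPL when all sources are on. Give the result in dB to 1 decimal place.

Σ 10^(Lᵢ/10) = 3.048e+09.
Back to dB: 10·log₁₀ Σ = 94.8 dB.

94.8 dB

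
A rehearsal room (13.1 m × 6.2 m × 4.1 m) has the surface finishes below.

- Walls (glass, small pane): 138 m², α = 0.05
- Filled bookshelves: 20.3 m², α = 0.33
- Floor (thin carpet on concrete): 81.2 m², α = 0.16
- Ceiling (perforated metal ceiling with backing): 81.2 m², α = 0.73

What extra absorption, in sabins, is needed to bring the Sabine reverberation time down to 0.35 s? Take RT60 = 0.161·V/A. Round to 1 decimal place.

67.3 sabins

A₁ = Σ Sᵢαᵢ = 138×0.05 + 20.3×0.33 + 81.2×0.16 + 81.2×0.73 = 85.867 sabins.
For T = 0.35 s, need A₂ = 0.161·V/T = 0.161·333.002/0.35 = 153.181 sabins.
ΔA = A₂ − A₁ = 153.181 − 85.867 = 67.3 sabins.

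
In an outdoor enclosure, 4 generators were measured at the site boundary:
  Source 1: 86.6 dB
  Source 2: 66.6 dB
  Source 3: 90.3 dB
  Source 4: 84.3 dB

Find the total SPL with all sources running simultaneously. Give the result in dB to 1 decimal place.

92.6 dB

Converting to relative power and adding: 10^(86.6/10) + 10^(66.6/10) + 10^(90.3/10) + 10^(84.3/10) = 1.802e+09.
Back to dB: 10·log₁₀ Σ = 92.6 dB.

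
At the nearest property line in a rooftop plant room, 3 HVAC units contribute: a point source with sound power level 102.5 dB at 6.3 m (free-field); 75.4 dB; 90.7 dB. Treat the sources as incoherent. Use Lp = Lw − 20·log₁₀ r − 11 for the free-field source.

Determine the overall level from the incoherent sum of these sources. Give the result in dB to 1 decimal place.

91.0 dB

Source at 6.3 m: Lp = 102.5 − 20·log₁₀(6.3) − 11 = 75.5 dB.
Converting to relative power and adding: 10^(75.5/10) + 10^(75.4/10) + 10^(90.7/10) = 1.245e+09.
Combined level = 10 log₁₀(1.245e+09) = 91.0 dB.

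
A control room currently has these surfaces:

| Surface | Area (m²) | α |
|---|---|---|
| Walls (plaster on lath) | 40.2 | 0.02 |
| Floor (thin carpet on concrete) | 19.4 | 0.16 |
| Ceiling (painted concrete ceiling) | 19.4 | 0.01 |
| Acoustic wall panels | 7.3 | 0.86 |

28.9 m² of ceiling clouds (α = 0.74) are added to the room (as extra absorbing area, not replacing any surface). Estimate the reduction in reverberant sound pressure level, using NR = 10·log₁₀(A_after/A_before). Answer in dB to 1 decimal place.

4.9 dB

A_before = Σ Sᵢαᵢ = 40.2×0.02 + 19.4×0.16 + 19.4×0.01 + 7.3×0.86 = 10.380 sabins.
Treatment contributes 28.9·0.74 = 21.386 sabins.
New total A_after = 31.766 sabins.
NR = 10·log₁₀(31.766/10.380) = 4.9 dB.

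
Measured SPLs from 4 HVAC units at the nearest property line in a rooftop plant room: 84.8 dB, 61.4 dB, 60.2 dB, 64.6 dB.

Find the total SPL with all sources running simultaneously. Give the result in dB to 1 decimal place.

84.9 dB

Σ 10^(Lᵢ/10) = 3.073e+08.
Combined level = 10 log₁₀(3.073e+08) = 84.9 dB.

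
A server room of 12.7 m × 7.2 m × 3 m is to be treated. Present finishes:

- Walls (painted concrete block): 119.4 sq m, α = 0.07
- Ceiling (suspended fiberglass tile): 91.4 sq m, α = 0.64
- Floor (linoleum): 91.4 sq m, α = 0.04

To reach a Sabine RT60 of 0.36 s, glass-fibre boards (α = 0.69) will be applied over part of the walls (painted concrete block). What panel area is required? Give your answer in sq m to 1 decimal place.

Equivalent absorption area: A₁ = 119.4×0.07 + 91.4×0.64 + 91.4×0.04 = 70.510 sq m.
V = 274.32 m³. Target absorption A₂ = 0.161 × 274.32 / 0.36 = 122.682 sabins.
Absorption to add: 122.682 − 70.510 = 52.172 sabins.
Net gain per sq m: Δα = 0.69 − 0.07 = 0.62.
Panel area = 52.172 / 0.62 = 84.1 sq m.

84.1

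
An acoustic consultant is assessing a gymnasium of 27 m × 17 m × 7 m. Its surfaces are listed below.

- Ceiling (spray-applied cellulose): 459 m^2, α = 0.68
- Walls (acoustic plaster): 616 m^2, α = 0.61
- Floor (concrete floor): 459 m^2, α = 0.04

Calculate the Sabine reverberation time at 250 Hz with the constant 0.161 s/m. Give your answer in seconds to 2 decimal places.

A = Σ Sᵢαᵢ = 459*0.68 + 616*0.61 + 459*0.04 = 706.240 sabins.
Room volume: 3213 m³.
RT60 = 0.161 · V / A = 0.161 × 3213 / 706.240 = 0.73 s.

0.73 seconds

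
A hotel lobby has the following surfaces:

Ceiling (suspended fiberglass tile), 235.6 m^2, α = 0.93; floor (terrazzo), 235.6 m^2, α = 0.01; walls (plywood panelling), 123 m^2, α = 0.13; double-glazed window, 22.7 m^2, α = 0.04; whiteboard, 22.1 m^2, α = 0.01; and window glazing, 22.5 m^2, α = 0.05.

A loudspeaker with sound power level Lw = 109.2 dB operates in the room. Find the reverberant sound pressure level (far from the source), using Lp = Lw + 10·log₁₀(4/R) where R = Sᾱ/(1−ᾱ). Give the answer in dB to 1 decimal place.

Σ(Sᵢαᵢ) = 235.6×0.93 + 235.6×0.01 + 123×0.13 + 22.7×0.04 + 22.1×0.01 + 22.5×0.05 = 239.708; total area S = 661.5 m^2.
ᾱ = 0.3624, so room constant R = A/(1−ᾱ) = 375.954 m^2.
Lp = 109.2 + 10·log₁₀(4/375.954) = 109.2 + (-19.73) = 89.5 dB.

89.5 dB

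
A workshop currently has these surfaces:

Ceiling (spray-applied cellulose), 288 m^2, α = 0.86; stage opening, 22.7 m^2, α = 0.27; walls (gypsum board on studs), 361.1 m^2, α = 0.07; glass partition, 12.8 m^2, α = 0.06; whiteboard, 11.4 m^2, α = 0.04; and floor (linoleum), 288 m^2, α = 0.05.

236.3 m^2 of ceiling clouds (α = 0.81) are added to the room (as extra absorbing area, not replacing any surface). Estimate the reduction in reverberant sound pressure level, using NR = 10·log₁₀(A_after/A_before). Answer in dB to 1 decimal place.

Summing Sᵢαᵢ: 247.680 + 6.129 + 25.277 + 0.768 + 0.456 + 14.400 → A_before = 294.710 sabins.
Added absorption = 236.3 × 0.81 = 191.403 sabins.
New total A_after = 486.113 sabins.
Reduction = 10 log₁₀(A_after/A_before) = 10 log₁₀(1.6495) = 2.2 dB.

2.2 dB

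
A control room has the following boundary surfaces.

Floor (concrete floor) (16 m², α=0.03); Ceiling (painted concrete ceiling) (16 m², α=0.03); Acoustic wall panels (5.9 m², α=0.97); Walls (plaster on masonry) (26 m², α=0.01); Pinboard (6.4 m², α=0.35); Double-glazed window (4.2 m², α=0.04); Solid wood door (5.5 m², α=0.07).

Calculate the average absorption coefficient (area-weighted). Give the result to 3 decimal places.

S = Σ Sᵢ = 16 + 16 + 5.9 + 26 + 6.4 + 4.2 + 5.5 = 80.0 m².
A = 16×0.03 + 16×0.03 + 5.9×0.97 + 26×0.01 + 6.4×0.35 + 4.2×0.04 + 5.5×0.07 = 9.736 sabins.
ᾱ = A/S = 0.122.

0.122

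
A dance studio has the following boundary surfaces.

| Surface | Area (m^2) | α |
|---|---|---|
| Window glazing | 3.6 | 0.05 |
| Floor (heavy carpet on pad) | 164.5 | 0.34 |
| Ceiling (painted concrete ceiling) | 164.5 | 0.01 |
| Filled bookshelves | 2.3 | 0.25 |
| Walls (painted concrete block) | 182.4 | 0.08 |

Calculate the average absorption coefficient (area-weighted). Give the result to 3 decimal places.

S = Σ Sᵢ = 3.6 + 164.5 + 164.5 + 2.3 + 182.4 = 517.3 m^2.
Σ(Sᵢαᵢ) = 3.6×0.05 + 164.5×0.34 + 164.5×0.01 + 2.3×0.25 + 182.4×0.08 = 72.922.
ᾱ = 72.922 / 517.3 = 0.141.

0.141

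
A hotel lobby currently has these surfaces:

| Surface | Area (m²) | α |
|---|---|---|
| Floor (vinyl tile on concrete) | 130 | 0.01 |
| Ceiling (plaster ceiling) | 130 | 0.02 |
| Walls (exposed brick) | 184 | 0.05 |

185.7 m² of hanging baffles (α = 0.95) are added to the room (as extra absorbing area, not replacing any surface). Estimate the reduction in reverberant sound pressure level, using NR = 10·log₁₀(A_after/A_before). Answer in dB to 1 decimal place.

A_before = Σ Sᵢαᵢ = 130*0.01 + 130*0.02 + 184*0.05 = 13.100 sabins.
Added absorption = 185.7 × 0.95 = 176.415 sabins.
A_after = 13.100 + 176.415 = 189.515 sabins.
Reduction = 10 log₁₀(A_after/A_before) = 10 log₁₀(14.4668) = 11.6 dB.

11.6 dB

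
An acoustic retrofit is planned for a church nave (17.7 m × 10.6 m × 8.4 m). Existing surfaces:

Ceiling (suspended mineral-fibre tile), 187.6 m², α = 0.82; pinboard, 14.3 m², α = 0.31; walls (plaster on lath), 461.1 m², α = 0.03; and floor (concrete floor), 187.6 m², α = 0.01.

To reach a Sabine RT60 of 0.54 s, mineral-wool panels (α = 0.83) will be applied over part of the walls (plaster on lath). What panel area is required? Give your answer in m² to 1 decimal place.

369.9

A₁ = Σ Sᵢαᵢ = 187.6*0.82 + 14.3*0.31 + 461.1*0.03 + 187.6*0.01 = 173.974 sabins.
Required A₂ = 0.161·1576.008/0.54 = 469.884 sabins.
Absorption to add: 469.884 − 173.974 = 295.910 sabins.
Net gain per m²: Δα = 0.83 − 0.03 = 0.80.
Panel area = 295.910 / 0.80 = 369.9 m².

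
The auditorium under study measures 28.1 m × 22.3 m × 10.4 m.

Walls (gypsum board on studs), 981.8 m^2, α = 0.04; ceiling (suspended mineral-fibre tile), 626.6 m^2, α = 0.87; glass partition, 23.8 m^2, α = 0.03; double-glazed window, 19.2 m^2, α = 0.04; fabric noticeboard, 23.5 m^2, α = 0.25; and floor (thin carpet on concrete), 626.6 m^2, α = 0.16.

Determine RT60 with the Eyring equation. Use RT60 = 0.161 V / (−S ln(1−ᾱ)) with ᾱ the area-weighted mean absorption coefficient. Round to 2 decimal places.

Total surface area S = 981.8 + 626.6 + 23.8 + 19.2 + 23.5 + 626.6 = 2301.5 m^2.
Absorption A = 981.8·0.04 + 626.6·0.87 + 23.8·0.03 + 19.2·0.04 + 23.5·0.25 + 626.6·0.16 = 692.027 sabins.
ᾱ = 692.027 / 2301.5 = 0.3007.
Eyring denominator: −S ln(1−ᾱ) = 823.190.
V = 28.1 × 22.3 × 10.4 = 6516.952 m³.
RT60 = 0.161 × 6516.952 / 823.190 = 1.27 s.

1.27 s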